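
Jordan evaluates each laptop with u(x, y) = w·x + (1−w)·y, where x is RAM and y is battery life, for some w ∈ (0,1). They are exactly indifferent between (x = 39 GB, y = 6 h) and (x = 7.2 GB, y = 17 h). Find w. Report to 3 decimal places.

w = 0.257

Indifference: w·39 + (1−w)·6 = w·7.2 + (1−w)·17.
Collecting terms: w·31.8 = (1−w)·11.
Hence w = 11/(31.8+11) = 11/42.8 = 0.257.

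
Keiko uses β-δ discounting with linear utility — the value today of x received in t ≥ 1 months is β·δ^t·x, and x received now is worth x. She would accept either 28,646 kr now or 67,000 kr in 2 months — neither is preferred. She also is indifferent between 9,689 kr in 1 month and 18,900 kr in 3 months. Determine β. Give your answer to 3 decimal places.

Both payoffs in the second observation are in the future, so β drops out: δ^1·9689 = δ^3·18900 ⇒ δ^2 = 9689/18900 = 0.51265, so δ = 0.71599.
The first indifference: 28646 = β·δ^2·67000, so β = 28646/(δ^2·67000) = 28646/(0.51265·67000) ≈ 0.834.

β ≈ 0.834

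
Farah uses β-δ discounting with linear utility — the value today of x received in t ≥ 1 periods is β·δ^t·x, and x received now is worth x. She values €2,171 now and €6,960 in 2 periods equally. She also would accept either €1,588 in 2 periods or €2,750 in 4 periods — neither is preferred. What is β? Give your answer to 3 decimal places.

The second indifference involves only future payoffs, so β cancels: β·δ^2·1588 = β·δ^4·2750, giving δ^2 = 1588/2750 = 0.57745, so δ = 0.75990.
Now use the now-vs-future pair: 2171 = β·δ^2·6960 gives β = 2171/(0.57745·6960) ≈ 0.540.

β ≈ 0.540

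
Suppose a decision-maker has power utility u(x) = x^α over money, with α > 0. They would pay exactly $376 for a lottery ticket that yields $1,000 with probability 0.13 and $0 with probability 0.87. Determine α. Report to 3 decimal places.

The lottery's expected utility is 0.13·u(1000) + 0.87·u(0) = 0.13·1000^α (since u(0) = 0 for α > 0).
Setting u(376) equal to that: 376^α = 0.13·1000^α ⇒ (376/1000)^α = 0.13.
α = ln(0.13) / ln(376/1000) = -2.040221/-0.978166 ≈ 2.086.

α ≈ 2.086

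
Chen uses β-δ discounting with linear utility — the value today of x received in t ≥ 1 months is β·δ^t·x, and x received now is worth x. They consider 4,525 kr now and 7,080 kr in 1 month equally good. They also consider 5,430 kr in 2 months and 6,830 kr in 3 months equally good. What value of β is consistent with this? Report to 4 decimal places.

The second indifference involves only future payoffs, so β cancels: β·δ^2·5430 = β·δ^3·6830, giving δ = 5430/6830 = 0.79502.
The first indifference: 4525 = β·δ·7080, so β = 4525/(δ·7080) = 4525/(0.79502·7080) ≈ 0.8039.

β ≈ 0.8039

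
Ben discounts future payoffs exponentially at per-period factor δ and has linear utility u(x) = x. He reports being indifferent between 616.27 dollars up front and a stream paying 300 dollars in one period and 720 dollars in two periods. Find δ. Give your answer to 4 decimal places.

δ ≈ 0.7400

Present value of the stream is 300·δ + 720·δ². Indifference gives 300δ + 720δ² = 616.27.
That is, 720δ² + 300δ − 616.27 = 0, a quadratic in δ.
The positive root is δ = [−300 + √(300² + 4·720·616.27)] / (2·720) = (−300 + 1365.598)/1440 ≈ 0.7400.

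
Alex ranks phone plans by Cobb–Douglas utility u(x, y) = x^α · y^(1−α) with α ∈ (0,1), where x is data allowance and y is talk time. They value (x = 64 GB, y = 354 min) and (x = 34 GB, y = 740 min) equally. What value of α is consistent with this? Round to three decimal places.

α ≈ 0.538

The Cobb–Douglas utilities coincide, so 64^α·354^(1−α) = 34^α·740^(1−α).
Taking logs: α·ln 64 + (1−α)·ln 354 = α·ln 34 + (1−α)·ln 740, i.e. α·0.632523 = (1−α)·0.737353.
Thus α·(1.369876) = 0.737353, so α = 0.737353/1.369876 ≈ 0.538.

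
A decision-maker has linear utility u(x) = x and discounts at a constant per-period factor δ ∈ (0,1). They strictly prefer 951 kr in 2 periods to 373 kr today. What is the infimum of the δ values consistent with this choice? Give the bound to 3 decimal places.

δ > 0.626

Comparing present values: 373 < δ^2·951.
So δ^2 > 373/951 = 0.39222; taking the square root of both positive sides preserves the inequality.
δ > 0.39222^(1/2) = 0.626.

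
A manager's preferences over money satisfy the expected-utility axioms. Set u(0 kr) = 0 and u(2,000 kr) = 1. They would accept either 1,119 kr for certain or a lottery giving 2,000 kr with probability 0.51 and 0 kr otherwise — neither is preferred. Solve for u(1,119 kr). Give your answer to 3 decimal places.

0.510

By the standard-gamble method, u(1,119 kr) is just the indifference probability on the best outcome: 0.51.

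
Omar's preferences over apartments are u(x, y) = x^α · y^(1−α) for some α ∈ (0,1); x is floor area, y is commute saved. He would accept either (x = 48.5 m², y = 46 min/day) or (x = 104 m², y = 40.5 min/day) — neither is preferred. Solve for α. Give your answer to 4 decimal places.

Indifference: 48.5^α · 46^(1−α) = 104^α · 40.5^(1−α).
Rearrange to (48.5/104)^α = (40.5/46)^(1−α) and take logs: α·-0.7628271 = (1−α)·-0.1273394.
Thus α·(-0.8901665) = -0.1273394, so α = -0.1273394/-0.8901665 ≈ 0.1431.

α ≈ 0.1431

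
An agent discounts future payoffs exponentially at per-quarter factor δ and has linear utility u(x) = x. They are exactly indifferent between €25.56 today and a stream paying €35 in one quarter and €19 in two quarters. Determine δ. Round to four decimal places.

The stream is worth 35δ + 19δ² today, so 35δ + 19δ² = 25.56.
That is, 19δ² + 35δ − 25.56 = 0, a quadratic in δ.
The positive root is δ = [−35 + √(35² + 4·19·25.56)] / (2·19) = (−35 + 56.281)/38 ≈ 0.5600.

δ ≈ 0.5600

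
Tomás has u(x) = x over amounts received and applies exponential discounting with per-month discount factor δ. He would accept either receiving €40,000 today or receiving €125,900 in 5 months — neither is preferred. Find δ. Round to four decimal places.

The payoff in 5 months is discounted by δ^5, so u(40000) = δ^5·u(125900) and δ^5 = u(40000)/u(125900).
With u(x) = x: δ^5 = 40000/125900 = 0.31771.
So δ = 0.31771^(1/5) ≈ 0.7951.

δ ≈ 0.7951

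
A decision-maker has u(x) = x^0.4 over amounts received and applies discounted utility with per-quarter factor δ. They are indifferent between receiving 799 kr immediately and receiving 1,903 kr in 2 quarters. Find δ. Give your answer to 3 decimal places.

Equating discounted utilities: u(799) = δ^2·u(1903) ⇒ δ^2 = u(799)/u(1903).
Since u(x) = x^0.4, δ^2 = (799/1903)^0.4 = 0.41986^0.4 = 0.70671.
Taking the square root: δ = 0.70671^(1/2) ≈ 0.841.

δ ≈ 0.841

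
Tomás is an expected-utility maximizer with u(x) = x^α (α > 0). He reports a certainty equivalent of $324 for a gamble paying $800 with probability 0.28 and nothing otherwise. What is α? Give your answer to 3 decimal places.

α ≈ 1.408

EU(lottery) = 0.28·800^α + 0.72·0 = 0.28·800^α.
Indifference: 324^α = 0.28·800^α, so (324/800)^α = 0.28.
Take logs: α = ln 0.28 / ln(324/800) ≈ 1.40835.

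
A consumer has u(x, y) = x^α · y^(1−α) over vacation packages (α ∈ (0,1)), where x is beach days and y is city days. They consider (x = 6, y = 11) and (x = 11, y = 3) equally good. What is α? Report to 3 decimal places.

Indifference: 6^α · 11^(1−α) = 11^α · 3^(1−α).
Rearrange to (6/11)^α = (3/11)^(1−α) and take logs: α·-0.606136 = (1−α)·-1.299283.
So α/(1−α) = (-1.299283)/(-0.606136) = 2.143550, and α = 2.143550/3.143550 ≈ 0.682.

α ≈ 0.682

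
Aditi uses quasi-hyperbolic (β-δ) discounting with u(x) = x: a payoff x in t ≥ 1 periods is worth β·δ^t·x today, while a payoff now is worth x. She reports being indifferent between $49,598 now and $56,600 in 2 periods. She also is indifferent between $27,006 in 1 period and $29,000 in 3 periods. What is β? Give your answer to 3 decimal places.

From the later pair, β·δ^1·27006 = β·δ^3·29000; dividing through, δ^2 = 27006/29000 = 0.93124, so δ = 0.96501.
The first indifference: 49598 = β·δ^2·56600, so β = 49598/(δ^2·56600) = 49598/(0.93124·56600) ≈ 0.941.

β ≈ 0.941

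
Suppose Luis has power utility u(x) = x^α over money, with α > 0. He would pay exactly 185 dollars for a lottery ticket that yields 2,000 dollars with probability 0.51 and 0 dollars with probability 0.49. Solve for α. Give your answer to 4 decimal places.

EU(lottery) = 0.51·2000^α + 0.49·0 = 0.51·2000^α.
Setting u(185) equal to that: 185^α = 0.51·2000^α ⇒ (185/2000)^α = 0.51.
α = ln(0.51) / ln(185/2000) = -0.6733446/-2.3805466 ≈ 0.2829.

α ≈ 0.2829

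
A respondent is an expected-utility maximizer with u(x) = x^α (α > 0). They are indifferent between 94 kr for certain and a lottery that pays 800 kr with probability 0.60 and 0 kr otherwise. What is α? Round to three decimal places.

EU(lottery) = 0.60·800^α + 0.40·0 = 0.60·800^α.
Equating: 94^α = 0.60·800^α, i.e. 0.1175^α = 0.60.
Taking logs: α·ln(94/800) = ln(0.60), so α = -0.510826 / -2.141317 ≈ 0.239.

α ≈ 0.239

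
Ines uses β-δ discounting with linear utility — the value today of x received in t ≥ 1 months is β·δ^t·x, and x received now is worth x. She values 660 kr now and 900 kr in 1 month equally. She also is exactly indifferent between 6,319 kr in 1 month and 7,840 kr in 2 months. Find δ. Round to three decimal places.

The second indifference involves only future payoffs, so β cancels: β·δ^1·6319 = β·δ^2·7840, giving δ = 6319/7840 = 0.80599.

δ ≈ 0.806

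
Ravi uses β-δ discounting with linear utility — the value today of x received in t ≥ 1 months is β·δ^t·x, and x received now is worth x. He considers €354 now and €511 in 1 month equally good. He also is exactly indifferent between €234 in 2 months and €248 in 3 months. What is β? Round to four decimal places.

β ≈ 0.7342

The second indifference involves only future payoffs, so β cancels: β·δ^2·234 = β·δ^3·248, giving δ = 234/248 = 0.94355.
Now use the now-vs-future pair: 354 = β·δ·511 gives β = 354/(0.94355·511) ≈ 0.7342.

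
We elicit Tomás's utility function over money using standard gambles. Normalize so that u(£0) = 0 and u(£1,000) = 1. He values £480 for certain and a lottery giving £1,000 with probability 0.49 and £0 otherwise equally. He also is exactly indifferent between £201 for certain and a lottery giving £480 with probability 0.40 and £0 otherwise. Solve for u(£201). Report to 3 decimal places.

First, u(£480) = 0.49·u(£1,000) + 0.51·u(£0) = 0.49.
Chaining: u(£201) = 0.40·0.49 + 0.60·0.00 = 0.1960.

0.196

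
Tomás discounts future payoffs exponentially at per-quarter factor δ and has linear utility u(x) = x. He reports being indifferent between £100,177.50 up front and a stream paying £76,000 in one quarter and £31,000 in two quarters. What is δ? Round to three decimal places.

Present value of the stream is 76000·δ + 31000·δ². Indifference gives 76000δ + 31000δ² = 100177.50.
That is, 31000δ² + 76000δ − 100177.50 = 0, a quadratic in δ.
δ = (−76000 + √(76000² + 4·31000·100177.50)) / (2·31000) = (−76000 + √18198010000.00) / 62000 ≈ 0.950.

δ ≈ 0.950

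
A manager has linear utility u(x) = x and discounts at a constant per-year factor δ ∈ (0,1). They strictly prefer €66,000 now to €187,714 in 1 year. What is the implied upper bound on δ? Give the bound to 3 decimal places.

The preference means 66000 > δ·187714.
So δ < 66000/187714 = 0.35160.

δ < 0.352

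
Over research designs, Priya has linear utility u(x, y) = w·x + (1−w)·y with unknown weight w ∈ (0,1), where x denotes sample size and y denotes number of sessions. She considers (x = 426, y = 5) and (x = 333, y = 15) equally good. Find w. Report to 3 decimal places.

Indifference: w·426 + (1−w)·5 = w·333 + (1−w)·15.
w·(426−333) = (1−w)·(15−5), i.e. w·93 = (1−w)·10.
So w/(1−w) = 10/93 = 0.1075, giving w = 10/(93+10) = 0.097.

w = 0.097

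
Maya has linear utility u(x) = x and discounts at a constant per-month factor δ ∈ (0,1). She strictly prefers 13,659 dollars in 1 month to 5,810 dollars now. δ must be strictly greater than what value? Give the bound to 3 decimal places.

The preference means 5810 < δ·13659.
So δ > 5810/13659 = 0.42536.

δ > 0.425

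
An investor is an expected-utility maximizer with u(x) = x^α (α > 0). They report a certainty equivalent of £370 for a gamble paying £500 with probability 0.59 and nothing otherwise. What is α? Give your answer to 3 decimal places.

The lottery's expected utility is 0.59·u(500) + 0.41·u(0) = 0.59·500^α (since u(0) = 0 for α > 0).
Indifference: 370^α = 0.59·500^α, so (370/500)^α = 0.59.
Take logs: α = ln 0.59 / ln(370/500) ≈ 1.75232.

α ≈ 1.752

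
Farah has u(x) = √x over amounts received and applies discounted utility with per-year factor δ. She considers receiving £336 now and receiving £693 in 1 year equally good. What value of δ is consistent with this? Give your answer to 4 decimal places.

δ ≈ 0.6963

The payoff in 1 year is discounted by δ, so u(336) = δ·u(693) and δ = u(336)/u(693).
With u(x) = √x: δ = √336/√693 = √(336/693) = 0.69631.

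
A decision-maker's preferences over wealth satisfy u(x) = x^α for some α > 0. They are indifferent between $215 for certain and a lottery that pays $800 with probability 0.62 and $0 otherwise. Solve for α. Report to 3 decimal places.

The lottery's expected utility is 0.62·u(800) + 0.38·u(0) = 0.62·800^α (since u(0) = 0 for α > 0).
Equating: 215^α = 0.62·800^α, i.e. 0.2687^α = 0.62.
Take logs: α = ln 0.62 / ln(215/800) ≈ 0.36381.

α ≈ 0.364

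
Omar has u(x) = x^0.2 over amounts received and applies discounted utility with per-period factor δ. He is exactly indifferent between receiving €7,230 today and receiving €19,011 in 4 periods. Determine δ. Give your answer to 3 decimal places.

Indifference means u(7230) = δ^4 · u(19011), so δ^4 = u(7230)/u(19011).
Since u(x) = x^0.2, δ^4 = (7230/19011)^0.2 = 0.38031^0.2 = 0.82419.
So δ = 0.82419^(1/4) ≈ 0.953.

δ ≈ 0.953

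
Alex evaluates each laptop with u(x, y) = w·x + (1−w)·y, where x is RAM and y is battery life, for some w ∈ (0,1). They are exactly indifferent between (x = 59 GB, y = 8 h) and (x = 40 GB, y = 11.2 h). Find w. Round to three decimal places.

w = 0.144

Indifference: w·59 + (1−w)·8 = w·40 + (1−w)·11.2.
w·(59−40) = (1−w)·(11.2−8), i.e. w·19 = (1−w)·3.2.
So w/(1−w) = 3.2/19 = 0.1684, giving w = 3.2/(19+3.2) = 0.144.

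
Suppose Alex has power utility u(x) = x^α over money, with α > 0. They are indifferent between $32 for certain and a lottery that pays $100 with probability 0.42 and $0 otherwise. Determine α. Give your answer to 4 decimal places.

Since u(0) = 0, the lottery's EU is 0.42·100^α.
Equating: 32^α = 0.42·100^α, i.e. 0.3200^α = 0.42.
Taking logs: α·ln(32/100) = ln(0.42), so α = -0.8675006 / -1.1394343 ≈ 0.7613.

α ≈ 0.7613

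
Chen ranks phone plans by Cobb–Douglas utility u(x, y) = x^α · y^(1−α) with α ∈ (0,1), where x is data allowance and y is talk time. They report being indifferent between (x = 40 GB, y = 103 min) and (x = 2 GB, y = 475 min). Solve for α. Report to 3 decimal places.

Set the two utilities equal: 40^α·103^(1−α) = 2^α·475^(1−α).
(40/2)^α = (475/103)^(1−α); take logs: α·ln(40/2) = (1−α)·ln(475/103), i.e. α·2.995732 = (1−α)·1.528586.
With A = 2.995732 and B = 1.528586: α·A = (1−α)·B, so α = B/(A+B) = 1.528586/4.524318 ≈ 0.338.

α ≈ 0.338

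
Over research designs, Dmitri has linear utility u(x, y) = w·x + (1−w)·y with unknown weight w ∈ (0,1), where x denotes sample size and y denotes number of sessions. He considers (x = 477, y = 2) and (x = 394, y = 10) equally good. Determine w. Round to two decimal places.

w = 0.09

u(477,2) = u(394,10) means w·477 + (1−w)·2 = w·394 + (1−w)·10.
w·(477−394) = (1−w)·(10−2), i.e. w·83 = (1−w)·8.
So w/(1−w) = 8/83 = 0.0964, giving w = 8/(83+8) = 0.09.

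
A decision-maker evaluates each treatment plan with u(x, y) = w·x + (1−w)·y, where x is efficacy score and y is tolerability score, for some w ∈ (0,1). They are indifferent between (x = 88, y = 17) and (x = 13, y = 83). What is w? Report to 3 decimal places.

w = 0.468

Indifference: w·88 + (1−w)·17 = w·13 + (1−w)·83.
w·(88−13) = (1−w)·(83−17), i.e. w·75 = (1−w)·66.
The marginal rate of substitution is 66/75, so w = 66/(75+66) = 0.468.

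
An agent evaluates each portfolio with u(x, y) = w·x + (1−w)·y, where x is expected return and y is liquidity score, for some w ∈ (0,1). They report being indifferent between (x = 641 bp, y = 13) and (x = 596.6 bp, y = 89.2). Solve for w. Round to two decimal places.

Equating utilities: w·641 + (1−w)·13 = w·596.6 + (1−w)·89.2.
Collecting terms: w·44.4 = (1−w)·76.2.
The marginal rate of substitution is 76.2/44.4, so w = 76.2/(44.4+76.2) = 0.63.

w = 0.63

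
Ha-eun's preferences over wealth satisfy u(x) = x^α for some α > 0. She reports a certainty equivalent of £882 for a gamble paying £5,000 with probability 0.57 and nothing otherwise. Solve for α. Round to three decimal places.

EU(lottery) = 0.57·5000^α + 0.43·0 = 0.57·5000^α.
Indifference: 882^α = 0.57·5000^α, so (882/5000)^α = 0.57.
Take logs: α = ln 0.57 / ln(882/5000) ≈ 0.32399.

α ≈ 0.324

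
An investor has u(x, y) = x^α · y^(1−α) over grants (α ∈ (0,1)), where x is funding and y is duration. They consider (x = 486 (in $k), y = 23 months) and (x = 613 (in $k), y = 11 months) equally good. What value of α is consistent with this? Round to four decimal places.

α ≈ 0.7606

Set the two utilities equal: 486^α·23^(1−α) = 613^α·11^(1−α).
(486/613)^α = (11/23)^(1−α); take logs: α·ln(486/613) = (1−α)·ln(11/23), i.e. α·-0.2321563 = (1−α)·-0.7375989.
With A = -0.2321563 and B = -0.7375989: α·A = (1−α)·B, so α = B/(A+B) = -0.7375989/-0.9697552 ≈ 0.7606.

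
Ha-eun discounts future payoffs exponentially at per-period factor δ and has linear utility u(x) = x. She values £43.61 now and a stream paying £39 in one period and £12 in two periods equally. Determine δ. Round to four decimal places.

δ ≈ 0.8800

The stream is worth 39δ + 12δ² today, so 39δ + 12δ² = 43.61.
That is, 12δ² + 39δ − 43.61 = 0, a quadratic in δ.
The positive root is δ = [−39 + √(39² + 4·12·43.61)] / (2·12) = (−39 + 60.119)/24 ≈ 0.8800.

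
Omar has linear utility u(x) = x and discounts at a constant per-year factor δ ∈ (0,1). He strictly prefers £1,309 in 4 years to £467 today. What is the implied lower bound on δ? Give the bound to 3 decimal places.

δ > 0.773

Comparing present values: 467 < δ^4·1309.
Hence δ^4 > 467/1309 = 0.35676, and x ↦ x^(1/4) is increasing on (0,∞).
δ > 0.35676^(1/4) = 0.773.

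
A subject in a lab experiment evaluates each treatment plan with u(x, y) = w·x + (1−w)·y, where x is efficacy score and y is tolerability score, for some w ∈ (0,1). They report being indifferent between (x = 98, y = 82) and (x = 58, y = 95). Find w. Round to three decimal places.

w = 0.245

Indifference: w·98 + (1−w)·82 = w·58 + (1−w)·95.
Rearranging, 40·w − 13·(1−w) = 0.
So w/(1−w) = 13/40 = 0.3250, giving w = 13/(40+13) = 0.245.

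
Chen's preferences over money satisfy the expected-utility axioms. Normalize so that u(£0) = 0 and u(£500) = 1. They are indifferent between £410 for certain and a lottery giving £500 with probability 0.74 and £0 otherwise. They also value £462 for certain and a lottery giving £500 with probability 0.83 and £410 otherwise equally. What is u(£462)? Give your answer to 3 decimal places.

From the first indifference, u(£410) = 0.74·u(£500) + 0.26·u(£0) = 0.74·1 + 0.26·0 = 0.74.
Chaining: u(£462) = 0.83·1.00 + 0.17·0.74 = 0.9558.

0.956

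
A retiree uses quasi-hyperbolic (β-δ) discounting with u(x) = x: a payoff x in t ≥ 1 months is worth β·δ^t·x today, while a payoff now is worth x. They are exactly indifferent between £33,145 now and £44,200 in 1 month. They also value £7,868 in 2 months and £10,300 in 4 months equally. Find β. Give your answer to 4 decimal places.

β ≈ 0.8580

Both payoffs in the second observation are in the future, so β drops out: δ^2·7868 = δ^4·10300 ⇒ δ^2 = 7868/10300 = 0.76388, so δ = 0.87400.
Substituting δ into 33145 = β·δ·44200: β = 33145/(38630.990) ≈ 0.8580.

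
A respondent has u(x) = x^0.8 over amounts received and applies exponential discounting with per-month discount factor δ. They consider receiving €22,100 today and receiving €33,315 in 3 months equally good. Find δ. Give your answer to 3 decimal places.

Equating discounted utilities: u(22100) = δ^3·u(33315) ⇒ δ^3 = u(22100)/u(33315).
Since u(x) = x^0.8, δ^3 = (22100/33315)^0.8 = 0.66336^0.8 = 0.72012.
Hence δ = (0.72012)^(1/3) = 0.89633.

δ ≈ 0.896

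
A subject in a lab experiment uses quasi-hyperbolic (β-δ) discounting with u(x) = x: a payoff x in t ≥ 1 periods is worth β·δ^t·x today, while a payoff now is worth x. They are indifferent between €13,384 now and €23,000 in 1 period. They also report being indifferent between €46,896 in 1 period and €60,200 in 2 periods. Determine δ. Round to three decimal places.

The second indifference involves only future payoffs, so β cancels: β·δ^1·46896 = β·δ^2·60200, giving δ = 46896/60200 = 0.77900.

δ ≈ 0.779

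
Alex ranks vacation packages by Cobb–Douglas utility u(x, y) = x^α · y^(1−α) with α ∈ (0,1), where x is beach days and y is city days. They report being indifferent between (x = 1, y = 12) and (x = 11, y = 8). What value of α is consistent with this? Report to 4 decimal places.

α ≈ 0.1446

The Cobb–Douglas utilities coincide, so 1^α·12^(1−α) = 11^α·8^(1−α).
(1/11)^α = (8/12)^(1−α); take logs: α·ln(1/11) = (1−α)·ln(8/12), i.e. α·-2.3978953 = (1−α)·-0.4054651.
So α/(1−α) = (-0.4054651)/(-2.3978953) = 0.1690921, and α = 0.1690921/1.1690921 ≈ 0.1446.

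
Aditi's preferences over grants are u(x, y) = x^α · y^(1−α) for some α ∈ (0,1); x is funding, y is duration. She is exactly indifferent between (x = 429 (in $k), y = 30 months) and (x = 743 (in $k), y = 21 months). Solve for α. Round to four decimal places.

Indifference: 429^α · 30^(1−α) = 743^α · 21^(1−α).
Rearrange to (429/743)^α = (21/30)^(1−α) and take logs: α·-0.5492391 = (1−α)·-0.3566749.
With A = -0.5492391 and B = -0.3566749: α·A = (1−α)·B, so α = B/(A+B) = -0.3566749/-0.9059140 ≈ 0.3937.

α ≈ 0.3937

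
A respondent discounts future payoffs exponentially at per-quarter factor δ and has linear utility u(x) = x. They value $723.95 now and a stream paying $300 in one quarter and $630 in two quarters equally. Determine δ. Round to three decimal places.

δ ≈ 0.860

Present value of the stream is 300·δ + 630·δ². Indifference gives 300δ + 630δ² = 723.95.
That is, 630δ² + 300δ − 723.95 = 0, a quadratic in δ.
By the quadratic formula (taking the positive root), δ = (−300 + √1914354.00) / 1260 ≈ 0.860.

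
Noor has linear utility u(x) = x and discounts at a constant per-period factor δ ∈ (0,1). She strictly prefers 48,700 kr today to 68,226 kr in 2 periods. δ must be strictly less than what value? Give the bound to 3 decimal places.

The preference means 48700 > δ^2·68226.
Hence δ^2 < 48700/68226 = 0.71380, and x ↦ x^(1/2) is increasing on (0,∞).
δ < (48700/68226)^(1/2) ≈ 0.845.

δ < 0.845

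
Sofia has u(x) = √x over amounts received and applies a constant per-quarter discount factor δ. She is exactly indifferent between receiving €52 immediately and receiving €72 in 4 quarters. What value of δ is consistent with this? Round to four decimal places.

δ ≈ 0.9601

Equating discounted utilities: u(52) = δ^4·u(72) ⇒ δ^4 = u(52)/u(72).
Since u(x) = √x, δ^4 = √(52/72) = 0.84984.
Taking the 4th root: δ = 0.84984^(1/4) ≈ 0.9601.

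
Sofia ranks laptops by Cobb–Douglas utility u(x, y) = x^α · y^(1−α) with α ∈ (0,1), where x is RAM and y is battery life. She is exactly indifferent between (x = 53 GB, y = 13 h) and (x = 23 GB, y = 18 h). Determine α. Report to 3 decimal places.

α ≈ 0.280

The Cobb–Douglas utilities coincide, so 53^α·13^(1−α) = 23^α·18^(1−α).
(53/23)^α = (18/13)^(1−α); take logs: α·ln(53/23) = (1−α)·ln(18/13), i.e. α·0.834798 = (1−α)·0.325422.
With A = 0.834798 and B = 0.325422: α·A = (1−α)·B, so α = B/(A+B) = 0.325422/1.160220 ≈ 0.280.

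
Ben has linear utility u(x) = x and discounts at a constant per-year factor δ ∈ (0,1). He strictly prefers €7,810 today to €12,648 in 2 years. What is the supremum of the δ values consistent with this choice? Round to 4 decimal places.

The preference means 7810 > δ^2·12648.
Dividing by 12648: δ^2 < 0.61749. Both sides are positive, so the square root keeps the direction.
δ < 0.61749^(1/2) = 0.7858.

δ < 0.7858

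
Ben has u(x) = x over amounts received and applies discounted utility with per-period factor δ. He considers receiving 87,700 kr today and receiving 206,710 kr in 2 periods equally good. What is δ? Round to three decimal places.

Equating discounted utilities: u(87700) = δ^2·u(206710) ⇒ δ^2 = u(87700)/u(206710).
With u(x) = x: δ^2 = 87700/206710 = 0.42427.
So δ = 0.42427^(1/2) ≈ 0.651.

δ ≈ 0.651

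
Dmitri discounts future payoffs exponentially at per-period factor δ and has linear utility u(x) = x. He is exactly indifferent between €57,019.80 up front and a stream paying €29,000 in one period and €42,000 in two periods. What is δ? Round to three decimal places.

δ ≈ 0.870

Present value of the stream is 29000·δ + 42000·δ². Indifference gives 29000δ + 42000δ² = 57019.80.
That is, 42000δ² + 29000δ − 57019.80 = 0, a quadratic in δ.
The positive root is δ = [−29000 + √(29000² + 4·42000·57019.80)] / (2·42000) = (−29000 + 102080.000)/84000 ≈ 0.870.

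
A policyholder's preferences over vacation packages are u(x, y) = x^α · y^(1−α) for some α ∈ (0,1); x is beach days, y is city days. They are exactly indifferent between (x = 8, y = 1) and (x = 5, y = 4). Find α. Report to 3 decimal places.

α ≈ 0.747

The Cobb–Douglas utilities coincide, so 8^α·1^(1−α) = 5^α·4^(1−α).
Rearrange to (8/5)^α = (4/1)^(1−α) and take logs: α·0.470004 = (1−α)·1.386294.
So α/(1−α) = (1.386294)/(0.470004) = 2.949537, and α = 2.949537/3.949537 ≈ 0.747.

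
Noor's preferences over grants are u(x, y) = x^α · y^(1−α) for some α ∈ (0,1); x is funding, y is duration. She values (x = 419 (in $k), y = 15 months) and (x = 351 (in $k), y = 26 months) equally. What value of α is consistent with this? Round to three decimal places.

Set the two utilities equal: 419^α·15^(1−α) = 351^α·26^(1−α).
Rearrange to (419/351)^α = (26/15)^(1−α) and take logs: α·0.177085 = (1−α)·0.550046.
Thus α·(0.727131) = 0.550046, so α = 0.550046/0.727131 ≈ 0.756.

α ≈ 0.756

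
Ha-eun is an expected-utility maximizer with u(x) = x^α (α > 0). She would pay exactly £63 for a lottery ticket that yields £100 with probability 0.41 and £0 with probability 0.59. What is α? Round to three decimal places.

The lottery's expected utility is 0.41·u(100) + 0.59·u(0) = 0.41·100^α (since u(0) = 0 for α > 0).
Equating: 63^α = 0.41·100^α, i.e. 0.6300^α = 0.41.
α = ln(0.41) / ln(63/100) = -0.891598/-0.462035 ≈ 1.930.

α ≈ 1.930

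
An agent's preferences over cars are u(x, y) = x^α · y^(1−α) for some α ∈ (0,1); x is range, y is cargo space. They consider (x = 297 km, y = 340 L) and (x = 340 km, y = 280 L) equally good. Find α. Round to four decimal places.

The Cobb–Douglas utilities coincide, so 297^α·340^(1−α) = 340^α·280^(1−α).
(297/340)^α = (280/340)^(1−α); take logs: α·ln(297/340) = (1−α)·ln(280/340), i.e. α·-0.1352135 = (1−α)·-0.1941560.
With A = -0.1352135 and B = -0.1941560: α·A = (1−α)·B, so α = B/(A+B) = -0.1941560/-0.3293695 ≈ 0.5895.

α ≈ 0.5895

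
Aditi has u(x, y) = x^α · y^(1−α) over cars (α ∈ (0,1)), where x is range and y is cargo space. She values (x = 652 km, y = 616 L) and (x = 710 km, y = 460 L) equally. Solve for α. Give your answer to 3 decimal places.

Set the two utilities equal: 652^α·616^(1−α) = 710^α·460^(1−α).
Taking logs: α·ln 652 + (1−α)·ln 616 = α·ln 710 + (1−α)·ln 460, i.e. α·-0.085220 = (1−α)·-0.292020.
With A = -0.085220 and B = -0.292020: α·A = (1−α)·B, so α = B/(A+B) = -0.292020/-0.377240 ≈ 0.774.

α ≈ 0.774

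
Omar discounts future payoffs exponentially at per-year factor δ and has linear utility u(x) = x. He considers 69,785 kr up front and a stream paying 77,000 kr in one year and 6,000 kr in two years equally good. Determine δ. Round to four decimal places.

Equating present values: 69785 = 77000δ + 6000δ².
Rearranged: 6000δ² + 77000δ − 69785 = 0.
The positive root is δ = [−77000 + √(77000² + 4·6000·69785)] / (2·6000) = (−77000 + 87200.000)/12000 ≈ 0.8500.

δ ≈ 0.8500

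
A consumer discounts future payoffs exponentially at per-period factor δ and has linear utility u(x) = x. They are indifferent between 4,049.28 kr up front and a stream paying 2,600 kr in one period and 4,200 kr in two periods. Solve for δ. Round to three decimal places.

δ ≈ 0.720

Equating present values: 4049.28 = 2600δ + 4200δ².
So 4200δ² + 2600δ − 4049.28 = 0.
δ = (−2600 + √(2600² + 4·4200·4049.28)) / (2·4200) = (−2600 + √74787904.00) / 8400 ≈ 0.720.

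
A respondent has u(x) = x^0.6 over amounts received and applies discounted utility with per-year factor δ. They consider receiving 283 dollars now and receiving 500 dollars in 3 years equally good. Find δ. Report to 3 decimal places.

δ ≈ 0.892

The payoff in 3 years is discounted by δ^3, so u(283) = δ^3·u(500) and δ^3 = u(283)/u(500).
With u(x) = x^0.6: δ^3 = 283^0.6/500^0.6 = (283/500)^0.6 = 0.71071.
So δ = 0.71071^(1/3) ≈ 0.892.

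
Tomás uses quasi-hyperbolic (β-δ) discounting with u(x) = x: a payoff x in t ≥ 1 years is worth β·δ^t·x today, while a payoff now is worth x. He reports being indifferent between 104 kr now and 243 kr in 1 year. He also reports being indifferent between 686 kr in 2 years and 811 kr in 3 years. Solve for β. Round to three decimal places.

β ≈ 0.506

The second indifference involves only future payoffs, so β cancels: β·δ^2·686 = β·δ^3·811, giving δ = 686/811 = 0.84587.
Now use the now-vs-future pair: 104 = β·δ·243 gives β = 104/(0.84587·243) ≈ 0.506.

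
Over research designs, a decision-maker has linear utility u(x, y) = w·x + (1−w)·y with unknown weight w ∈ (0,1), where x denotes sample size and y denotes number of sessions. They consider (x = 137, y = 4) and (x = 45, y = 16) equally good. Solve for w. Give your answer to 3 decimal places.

w = 0.115

Equating utilities: w·137 + (1−w)·4 = w·45 + (1−w)·16.
w·(137−45) = (1−w)·(16−4), i.e. w·92 = (1−w)·12.
Hence w = 12/(92+12) = 12/104 = 0.115.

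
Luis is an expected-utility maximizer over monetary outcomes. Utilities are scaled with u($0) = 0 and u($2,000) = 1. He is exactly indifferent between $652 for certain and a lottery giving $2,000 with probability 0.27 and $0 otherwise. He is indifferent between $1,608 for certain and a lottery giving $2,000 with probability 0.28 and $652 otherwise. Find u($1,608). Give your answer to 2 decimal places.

First, u($652) = 0.27·u($2,000) + 0.73·u($0) = 0.27.
Then u($1,608) = 0.28·u($2,000) + 0.72·u($652) = 0.28·1.00 + 0.72·0.27 = 0.4744.

0.47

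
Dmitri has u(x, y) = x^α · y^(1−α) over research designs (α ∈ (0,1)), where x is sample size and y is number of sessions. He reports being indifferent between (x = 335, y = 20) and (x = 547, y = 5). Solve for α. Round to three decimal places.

Indifference: 335^α · 20^(1−α) = 547^α · 5^(1−α).
Taking logs: α·ln 335 + (1−α)·ln 20 = α·ln 547 + (1−α)·ln 5, i.e. α·-0.490318 = (1−α)·-1.386294.
Thus α·(-1.876612) = -1.386294, so α = -1.386294/-1.876612 ≈ 0.739.

α ≈ 0.739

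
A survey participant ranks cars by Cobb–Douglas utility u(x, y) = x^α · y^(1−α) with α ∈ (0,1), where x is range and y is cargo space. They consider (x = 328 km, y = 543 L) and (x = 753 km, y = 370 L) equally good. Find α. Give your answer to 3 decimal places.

α ≈ 0.316

The Cobb–Douglas utilities coincide, so 328^α·543^(1−α) = 753^α·370^(1−α).
Rearrange to (328/753)^α = (370/543)^(1−α) and take logs: α·-0.831052 = (1−α)·-0.383606.
So α/(1−α) = (-0.383606)/(-0.831052) = 0.461591, and α = 0.461591/1.461591 ≈ 0.316.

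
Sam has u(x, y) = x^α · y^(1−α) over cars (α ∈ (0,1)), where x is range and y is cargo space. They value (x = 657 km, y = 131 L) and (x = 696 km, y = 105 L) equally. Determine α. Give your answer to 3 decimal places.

α ≈ 0.793

Set the two utilities equal: 657^α·131^(1−α) = 696^α·105^(1−α).
(657/696)^α = (105/131)^(1−α); take logs: α·ln(657/696) = (1−α)·ln(105/131), i.e. α·-0.057666 = (1−α)·-0.221237.
With A = -0.057666 and B = -0.221237: α·A = (1−α)·B, so α = B/(A+B) = -0.221237/-0.278903 ≈ 0.793.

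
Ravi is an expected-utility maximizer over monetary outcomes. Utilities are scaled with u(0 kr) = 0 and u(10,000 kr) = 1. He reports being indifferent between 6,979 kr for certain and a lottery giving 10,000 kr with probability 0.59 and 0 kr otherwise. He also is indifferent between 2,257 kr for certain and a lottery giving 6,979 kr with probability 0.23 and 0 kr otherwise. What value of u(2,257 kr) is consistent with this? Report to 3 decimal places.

0.136

The first gamble pins u(6,979 kr): it must equal 0.59·1 + 0.41·0 = 0.59.
The second indifference gives u(2,257 kr) = 0.23·u(6,979 kr) + 0.77·u(0 kr) = 0.23·0.59 + 0.77·0.00 = 0.1357.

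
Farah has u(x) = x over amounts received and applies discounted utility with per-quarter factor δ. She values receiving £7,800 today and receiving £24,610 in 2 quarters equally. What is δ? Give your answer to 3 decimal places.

The payoff in 2 quarters is discounted by δ^2, so u(7800) = δ^2·u(24610) and δ^2 = u(7800)/u(24610).
With u(x) = x: δ^2 = 7800/24610 = 0.31694.
Hence δ = (0.31694)^(1/2) = 0.56298.

δ ≈ 0.563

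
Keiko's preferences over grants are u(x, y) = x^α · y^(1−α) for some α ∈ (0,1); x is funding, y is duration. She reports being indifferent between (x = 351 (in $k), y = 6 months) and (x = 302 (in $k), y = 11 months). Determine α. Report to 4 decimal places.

α ≈ 0.8012

The Cobb–Douglas utilities coincide, so 351^α·6^(1−α) = 302^α·11^(1−α).
(351/302)^α = (11/6)^(1−α); take logs: α·ln(351/302) = (1−α)·ln(11/6), i.e. α·0.1503592 = (1−α)·0.6061358.
Thus α·(0.7564950) = 0.6061358, so α = 0.6061358/0.7564950 ≈ 0.8012.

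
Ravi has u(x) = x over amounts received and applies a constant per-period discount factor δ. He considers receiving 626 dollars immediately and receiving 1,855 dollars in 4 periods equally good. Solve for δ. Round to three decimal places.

δ ≈ 0.762

Indifference means u(626) = δ^4 · u(1855), so δ^4 = u(626)/u(1855).
With u(x) = x: δ^4 = 626/1855 = 0.33747.
Hence δ = (0.33747)^(1/4) = 0.76218.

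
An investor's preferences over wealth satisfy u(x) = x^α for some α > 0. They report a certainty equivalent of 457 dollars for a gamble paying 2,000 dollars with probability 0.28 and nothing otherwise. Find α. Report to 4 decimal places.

α ≈ 0.8623

EU(lottery) = 0.28·2000^α + 0.72·0 = 0.28·2000^α.
Setting u(457) equal to that: 457^α = 0.28·2000^α ⇒ (457/2000)^α = 0.28.
Take logs: α = ln 0.28 / ln(457/2000) ≈ 0.862315.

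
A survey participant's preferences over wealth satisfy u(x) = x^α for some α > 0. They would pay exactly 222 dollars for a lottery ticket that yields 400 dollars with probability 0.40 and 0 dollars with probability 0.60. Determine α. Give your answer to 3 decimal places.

EU(lottery) = 0.40·400^α + 0.60·0 = 0.40·400^α.
Equating: 222^α = 0.40·400^α, i.e. 0.5550^α = 0.40.
α = ln(0.40) / ln(222/400) = -0.916291/-0.588787 ≈ 1.556.

α ≈ 1.556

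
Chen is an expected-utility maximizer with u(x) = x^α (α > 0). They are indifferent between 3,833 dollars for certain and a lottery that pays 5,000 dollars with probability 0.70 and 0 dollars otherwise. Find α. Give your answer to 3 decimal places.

α ≈ 1.342

EU(lottery) = 0.70·5000^α + 0.30·0 = 0.70·5000^α.
Equating: 3833^α = 0.70·5000^α, i.e. 0.7666^α = 0.70.
Take logs: α = ln 0.70 / ln(3833/5000) ≈ 1.34194.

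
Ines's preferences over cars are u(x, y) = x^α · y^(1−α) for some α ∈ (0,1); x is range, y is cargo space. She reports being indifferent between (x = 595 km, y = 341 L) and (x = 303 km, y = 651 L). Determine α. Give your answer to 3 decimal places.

α ≈ 0.489

Indifference: 595^α · 341^(1−α) = 303^α · 651^(1−α).
Taking logs: α·ln 595 + (1−α)·ln 341 = α·ln 303 + (1−α)·ln 651, i.e. α·0.674829 = (1−α)·0.646627.
With A = 0.674829 and B = 0.646627: α·A = (1−α)·B, so α = B/(A+B) = 0.646627/1.321456 ≈ 0.489.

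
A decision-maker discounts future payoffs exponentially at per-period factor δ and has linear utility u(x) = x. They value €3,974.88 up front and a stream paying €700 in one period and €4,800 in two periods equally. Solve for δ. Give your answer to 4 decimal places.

The stream is worth 700δ + 4800δ² today, so 700δ + 4800δ² = 3974.88.
Rearranged: 4800δ² + 700δ − 3974.88 = 0.
The positive root is δ = [−700 + √(700² + 4·4800·3974.88)] / (2·4800) = (−700 + 8764.000)/9600 ≈ 0.8400.

δ ≈ 0.8400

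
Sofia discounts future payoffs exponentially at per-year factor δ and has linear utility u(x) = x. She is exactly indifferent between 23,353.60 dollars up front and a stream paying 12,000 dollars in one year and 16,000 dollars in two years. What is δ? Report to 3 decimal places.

The stream is worth 12000δ + 16000δ² today, so 12000δ + 16000δ² = 23353.60.
Rearranged: 16000δ² + 12000δ − 23353.60 = 0.
By the quadratic formula (taking the positive root), δ = (−12000 + √1638630400.00) / 32000 ≈ 0.890.

δ ≈ 0.890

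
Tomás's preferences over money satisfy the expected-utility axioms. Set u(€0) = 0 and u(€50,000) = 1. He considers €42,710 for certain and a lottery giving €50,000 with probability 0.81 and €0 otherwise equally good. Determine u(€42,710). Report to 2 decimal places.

0.81

By the standard-gamble method, u(€42,710) is just the indifference probability on the best outcome: 0.81.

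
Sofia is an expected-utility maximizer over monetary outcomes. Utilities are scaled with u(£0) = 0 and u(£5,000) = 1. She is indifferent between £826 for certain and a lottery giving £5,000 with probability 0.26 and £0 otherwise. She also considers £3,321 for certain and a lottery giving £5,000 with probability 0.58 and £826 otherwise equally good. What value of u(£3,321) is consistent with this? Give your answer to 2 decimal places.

0.69

The first gamble pins u(£826): it must equal 0.26·1 + 0.74·0 = 0.26.
Then u(£3,321) = 0.58·u(£5,000) + 0.42·u(£826) = 0.58·1.00 + 0.42·0.26 = 0.6892.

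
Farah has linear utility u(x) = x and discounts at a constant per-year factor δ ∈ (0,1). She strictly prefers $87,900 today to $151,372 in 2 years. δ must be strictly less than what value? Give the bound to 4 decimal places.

The preference means 87900 > δ^2·151372.
Dividing by 151372: δ^2 < 0.58069. Both sides are positive, so the square root keeps the direction.
δ < 0.58069^(1/2) = 0.7620.

δ < 0.7620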